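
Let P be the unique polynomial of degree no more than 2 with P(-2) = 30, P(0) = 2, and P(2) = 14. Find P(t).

Write P(t) = at^2 + bt + c. Substituting each data point gives a linear system:
  4a - 2b + c = 30
  c = 2
  4a + 2b + c = 14
Solving the system yields a = 5, b = -4, c = 2.
So P(t) = 5t² - 4t + 2.
Check: P(-2) = 30. ✓

P(t) = 5t^2 - 4t + 2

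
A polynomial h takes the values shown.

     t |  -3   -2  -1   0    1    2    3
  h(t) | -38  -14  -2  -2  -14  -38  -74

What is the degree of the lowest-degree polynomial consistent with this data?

Forward differences of the values at t = -3, -2, -1, 0, 1, 2, 3:
  h  : -38  -14  -2  -2  -14  -38  -74
  Δ  : 24  12  0  -12  -24  -36
  Δ^2: -12  -12  -12  -12  -12
  Δ^3: 0  0  0  0
  Δ^4: 0  0  0
  Δ^5: 0  0
  Δ^6: 0
The second differences are constant (-12) and nonzero, while all higher differences vanish, so the minimal degree is 2.

2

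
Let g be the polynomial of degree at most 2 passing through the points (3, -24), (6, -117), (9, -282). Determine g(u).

g(u) = -4u^2 + 5u - 3

Write g(u) = au^2 + bu + c. Substituting each data point gives a linear system:
  9a + 3b + c = -24
  36a + 6b + c = -117
  81a + 9b + c = -282
Solving the system yields a = -4, b = 5, c = -3.
So g(u) = -4u² + 5u - 3.
Check: g(6) = -117. ✓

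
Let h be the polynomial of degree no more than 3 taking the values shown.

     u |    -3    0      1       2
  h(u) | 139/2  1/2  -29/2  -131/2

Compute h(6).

Write h(u) = au^3 + bu^2 + cu + d. Substituting each data point gives a linear system:
  -27a + 9b - 3c + d = 139/2
  d = 1/2
  a + b + c + d = -29/2
  8a + 4b + 2c + d = -131/2
Solving the system yields a = -4, b = -6, c = -5, d = 1/2.
So h(u) = -4u³ - 6u² - 5u + 1/2.
Then h(6) = -2219/2.

-2219/2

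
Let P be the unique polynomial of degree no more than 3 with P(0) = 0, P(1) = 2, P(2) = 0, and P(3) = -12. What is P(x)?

P(x) = -x^3 + x^2 + 2x

Write P(x) = ax^3 + bx^2 + cx + d. Substituting each data point gives a linear system:
  d = 0
  a + b + c + d = 2
  8a + 4b + 2c + d = 0
  27a + 9b + 3c + d = -12
Solving the system yields a = -1, b = 1, c = 2, d = 0.
So P(x) = -x³ + x² + 2x.
Check: P(1) = 2. ✓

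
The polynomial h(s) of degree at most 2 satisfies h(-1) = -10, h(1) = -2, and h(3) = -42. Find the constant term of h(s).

0

Write h(s) = as^2 + bs + c. Substituting each data point gives a linear system:
  a - b + c = -10
  a + b + c = -2
  9a + 3b + c = -42
Solving the system yields a = -6, b = 4, c = 0.
So h(s) = -6s^2 + 4s.
The constant term is 0.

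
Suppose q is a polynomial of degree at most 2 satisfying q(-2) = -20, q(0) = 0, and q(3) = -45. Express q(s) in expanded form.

q(s) = -5s^2

Write q(s) = as^2 + bs + c. Substituting each data point gives a linear system:
  4a - 2b + c = -20
  c = 0
  9a + 3b + c = -45
Solving the system yields a = -5, b = 0, c = 0.
So q(s) = -5s^2.
Check: q(3) = -45. ✓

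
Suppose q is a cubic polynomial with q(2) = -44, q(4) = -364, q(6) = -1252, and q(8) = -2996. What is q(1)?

Write q(s) = as^3 + bs^2 + cs + d. Substituting each data point gives a linear system:
  8a + 4b + 2c + d = -44
  64a + 16b + 4c + d = -364
  216a + 36b + 6c + d = -1252
  512a + 64b + 8c + d = -2996
Solving the system yields a = -6, b = 1, c = 2, d = -4.
So q(s) = -6s^3 + s^2 + 2s - 4.
Then q(1) = -7.

-7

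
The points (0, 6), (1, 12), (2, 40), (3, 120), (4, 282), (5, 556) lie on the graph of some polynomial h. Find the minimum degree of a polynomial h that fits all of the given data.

Forward differences of the values at u = 0, 1, 2, 3, 4, 5:
  h  : 6  12  40  120  282  556
  Δ  : 6  28  80  162  274
  Δ^2: 22  52  82  112
  Δ^3: 30  30  30
  Δ^4: 0  0
  Δ^5: 0
The third differences are constant (30) and nonzero, while all higher differences vanish, so the minimal degree is 3.

3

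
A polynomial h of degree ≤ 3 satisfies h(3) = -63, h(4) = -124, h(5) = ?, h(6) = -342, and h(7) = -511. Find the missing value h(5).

On equispaced nodes a degree-3 polynomial has vanishing fourth forward difference, so
  h(3) - 4·h(4) + 6·h(5) - 4·h(6) + h(7) = 0.
Substituting the known values and solving for h(5):
  6·h(5) = -1290
  h(5) = -215.

-215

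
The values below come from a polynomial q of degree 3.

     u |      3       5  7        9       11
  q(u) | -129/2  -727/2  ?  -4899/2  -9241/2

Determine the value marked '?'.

The 4 known points determine the degree-3 polynomial uniquely.
Write q(u) = au^3 + bu^2 + cu + d. Substituting each data point gives a linear system:
  27a + 9b + 3c + d = -129/2
  125a + 25b + 5c + d = -727/2
  729a + 81b + 9c + d = -4899/2
  1331a + 121b + 11c + d = -9241/2
Solving the system yields a = -4, b = 6, c = -3/2, d = -6.
So q(u) = -4u^3 + 6u^2 - (3/2)u - 6.
Then q(7) = -2189/2.

-2189/2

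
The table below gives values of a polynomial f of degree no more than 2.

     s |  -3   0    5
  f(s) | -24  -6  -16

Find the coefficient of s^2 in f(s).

Write f(s) = as^2 + bs + c. Substituting each data point gives a linear system:
  9a - 3b + c = -24
  c = -6
  25a + 5b + c = -16
Solving the system yields a = -1, b = 3, c = -6.
So f(s) = -s² + 3s - 6.
The leading coefficient is -1.

-1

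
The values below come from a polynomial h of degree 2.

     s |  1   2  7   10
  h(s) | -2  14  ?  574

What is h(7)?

274

The 3 known points determine the degree-2 polynomial uniquely.
Write h(s) = as^2 + bs + c. Substituting each data point gives a linear system:
  a + b + c = -2
  4a + 2b + c = 14
  100a + 10b + c = 574
Solving the system yields a = 6, b = -2, c = -6.
So h(s) = 6s² - 2s - 6.
Then h(7) = 274.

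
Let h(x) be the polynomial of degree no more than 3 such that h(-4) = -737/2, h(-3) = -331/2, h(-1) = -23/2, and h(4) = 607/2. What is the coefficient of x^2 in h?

Write h(x) = ax^3 + bx^2 + cx + d. Substituting each data point gives a linear system:
  -64a + 16b - 4c + d = -737/2
  -27a + 9b - 3c + d = -331/2
  -a + b - c + d = -23/2
  64a + 16b + 4c + d = 607/2
Solving the system yields a = 5, b = -2, c = 4, d = -1/2.
So h(x) = 5x³ - 2x² + 4x - 1/2.
The coefficient of x^2 is -2.

-2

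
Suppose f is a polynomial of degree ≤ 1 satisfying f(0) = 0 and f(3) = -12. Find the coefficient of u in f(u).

-4

Write f(u) = au + b. Substituting each data point gives a linear system:
  b = 0
  3a + b = -12
Solving the system yields a = -4, b = 0.
So f(u) = -4u.
The leading coefficient is -4.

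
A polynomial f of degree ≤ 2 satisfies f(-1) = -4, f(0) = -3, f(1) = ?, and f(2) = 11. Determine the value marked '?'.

On equispaced nodes a degree-2 polynomial has vanishing third forward difference, so
  - f(-1) + 3·f(0) - 3·f(1) + f(2) = 0.
Substituting the known values and solving for f(1):
  -3·f(1) = -6
  f(1) = 2.

2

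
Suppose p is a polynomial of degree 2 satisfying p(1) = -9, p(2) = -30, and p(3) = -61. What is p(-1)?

3

Forward differences of the values at u = 1, 2, 3:
  p  : -9  -30  -61
  Δ  : -21  -31
  Δ^2: -10
The second differences are constant, confirming degree 2.
Interpolating (Newton forward form) and evaluating at u = -1 gives p(-1) = 3.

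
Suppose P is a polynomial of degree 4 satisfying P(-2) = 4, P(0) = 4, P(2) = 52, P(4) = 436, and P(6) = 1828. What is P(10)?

12244

Write P(s) = as^4 + bs^3 + cs^2 + ds + e. Substituting each data point gives a linear system:
  16a - 8b + 4c - 2d + e = 4
  e = 4
  16a + 8b + 4c + 2d + e = 52
  256a + 64b + 16c + 4d + e = 436
  1296a + 216b + 36c + 6d + e = 1828
Solving the system yields a = 1, b = 2, c = 2, d = 4, e = 4.
So P(s) = s^4 + 2s^3 + 2s^2 + 4s + 4.
Then P(10) = 12244.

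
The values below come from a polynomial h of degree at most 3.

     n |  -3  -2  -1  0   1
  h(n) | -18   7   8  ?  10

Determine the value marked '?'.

3

On equispaced nodes a degree-3 polynomial has vanishing fourth forward difference, so
  h(-3) - 4·h(-2) + 6·h(-1) - 4·h(0) + h(1) = 0.
Substituting the known values and solving for h(0):
  -4·h(0) = -12
  h(0) = 3.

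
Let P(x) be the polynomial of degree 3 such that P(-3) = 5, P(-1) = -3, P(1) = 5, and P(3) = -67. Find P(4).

Using the Lagrange interpolation formula with nodes -3, -1, 1, 3:
  L_0(x) = (x + 1)(x - 1)(x - 3) / -48
  L_1(x) = (x + 3)(x - 1)(x - 3) / 16
  L_2(x) = (x + 3)(x + 1)(x - 3) / -16
  L_3(x) = (x + 3)(x + 1)(x - 1) / 48
Then P(x) = 5·L_0(x) - 3·L_1(x) + 5·L_2(x) - 67·L_3(x).
Expanding and collecting terms gives P(x) = -2x^3 - 4x^2 + 6x + 5.
Evaluating at x = 4: P(4) = -163.

-163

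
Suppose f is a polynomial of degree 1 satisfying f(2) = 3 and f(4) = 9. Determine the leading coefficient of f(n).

3

Write f(n) = an + b. Substituting each data point gives a linear system:
  2a + b = 3
  4a + b = 9
Solving the system yields a = 3, b = -3.
So f(n) = 3n - 3.
The leading coefficient is 3.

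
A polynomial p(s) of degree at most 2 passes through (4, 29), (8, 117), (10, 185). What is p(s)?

Write p(s) = as^2 + bs + c. Substituting each data point gives a linear system:
  16a + 4b + c = 29
  64a + 8b + c = 117
  100a + 10b + c = 185
Solving the system yields a = 2, b = -2, c = 5.
So p(s) = 2s^2 - 2s + 5.
Check: p(8) = 117. ✓

p(s) = 2s^2 - 2s + 5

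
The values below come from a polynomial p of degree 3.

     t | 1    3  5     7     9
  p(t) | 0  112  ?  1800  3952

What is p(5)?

On equispaced nodes a degree-3 polynomial has vanishing fourth forward difference, so
  p(1) - 4·p(3) + 6·p(5) - 4·p(7) + p(9) = 0.
Substituting the known values and solving for p(5):
  6·p(5) = 3696
  p(5) = 616.

616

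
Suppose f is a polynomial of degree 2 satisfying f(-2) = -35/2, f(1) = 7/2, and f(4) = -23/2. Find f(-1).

-13/2

Using the Lagrange interpolation formula with nodes -2, 1, 4:
  L_0(n) = (n - 1)(n - 4) / 18
  L_1(n) = (n + 2)(n - 4) / -9
  L_2(n) = (n + 2)(n - 1) / 18
Then f(n) = -35/2·L_0(n) + 7/2·L_1(n) - 23/2·L_2(n).
Expanding and collecting terms gives f(n) = -2n^2 + 5n + 1/2.
Evaluating at n = -1: f(-1) = -13/2.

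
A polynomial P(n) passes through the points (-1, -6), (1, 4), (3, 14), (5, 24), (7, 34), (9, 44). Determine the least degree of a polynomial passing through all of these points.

1

Forward differences of the values at n = -1, 1, 3, 5, 7, 9:
  P  : -6  4  14  24  34  44
  Δ  : 10  10  10  10  10
  Δ^2: 0  0  0  0
  Δ^3: 0  0  0
  Δ^4: 0  0
  Δ^5: 0
The first differences are constant (10) and nonzero, while all higher differences vanish, so the minimal degree is 1.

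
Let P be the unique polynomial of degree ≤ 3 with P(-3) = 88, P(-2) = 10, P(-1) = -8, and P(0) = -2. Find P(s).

Using the Lagrange interpolation formula with nodes -3, -2, -1, 0:
  L_0(s) = (s + 2)(s + 1)s / -6
  L_1(s) = (s + 3)(s + 1)s / 2
  L_2(s) = (s + 3)(s + 2)s / -2
  L_3(s) = (s + 3)(s + 2)(s + 1) / 6
Then P(s) = 88·L_0(s) + 10·L_1(s) - 8·L_2(s) - 2·L_3(s).
Expanding and collecting terms gives P(s) = -6s^3 - 6s^2 + 6s - 2.
Check: P(-2) = 10. ✓

P(s) = -6s^3 - 6s^2 + 6s - 2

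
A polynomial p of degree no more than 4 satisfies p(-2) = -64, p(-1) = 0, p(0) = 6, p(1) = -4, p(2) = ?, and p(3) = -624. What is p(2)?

The 5 known points determine the degree-4 polynomial uniquely.
Write p(n) = an^4 + bn^3 + cn^2 + dn + e. Substituting each data point gives a linear system:
  16a - 8b + 4c - 2d + e = -64
  a - b + c - d + e = 0
  e = 6
  a + b + c + d + e = -4
  81a + 27b + 9c + 3d + e = -624
Solving the system yields a = -6, b = -5, c = -2, d = 3, e = 6.
So p(n) = -6n^4 - 5n^3 - 2n^2 + 3n + 6.
Then p(2) = -132.

-132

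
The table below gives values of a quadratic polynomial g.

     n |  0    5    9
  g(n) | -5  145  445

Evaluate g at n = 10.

Write g(n) = an^2 + bn + c. Substituting each data point gives a linear system:
  c = -5
  25a + 5b + c = 145
  81a + 9b + c = 445
Solving the system yields a = 5, b = 5, c = -5.
So g(n) = 5n^2 + 5n - 5.
Then g(10) = 545.

545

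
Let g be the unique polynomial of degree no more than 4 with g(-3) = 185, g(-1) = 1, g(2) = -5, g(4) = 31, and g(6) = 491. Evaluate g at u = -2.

Write g(u) = au^4 + bu^3 + cu^2 + du + e. Substituting each data point gives a linear system:
  81a - 27b + 9c - 3d + e = 185
  a - b + c - d + e = 1
  16a + 8b + 4c + 2d + e = -5
  256a + 64b + 16c + 4d + e = 31
  1296a + 216b + 36c + 6d + e = 491
Solving the system yields a = 1, b = -4, c = 1, d = 4, e = -1.
So g(u) = u^4 - 4u^3 + u^2 + 4u - 1.
Then g(-2) = 43.

43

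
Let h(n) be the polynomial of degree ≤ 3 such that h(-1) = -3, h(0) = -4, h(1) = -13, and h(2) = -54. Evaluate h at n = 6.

Using the Lagrange interpolation formula with nodes -1, 0, 1, 2:
  L_0(n) = n(n - 1)(n - 2) / -6
  L_1(n) = (n + 1)(n - 1)(n - 2) / 2
  L_2(n) = (n + 1)n(n - 2) / -2
  L_3(n) = (n + 1)n(n - 1) / 6
Then h(n) = -3·L_0(n) - 4·L_1(n) - 13·L_2(n) - 54·L_3(n).
Expanding and collecting terms gives h(n) = -4n^3 - 4n^2 - n - 4.
Evaluating at n = 6: h(6) = -1018.

-1018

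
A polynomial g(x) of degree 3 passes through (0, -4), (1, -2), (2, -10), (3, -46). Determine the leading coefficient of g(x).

Write g(x) = ax^3 + bx^2 + cx + d. Substituting each data point gives a linear system:
  d = -4
  a + b + c + d = -2
  8a + 4b + 2c + d = -10
  27a + 9b + 3c + d = -46
Solving the system yields a = -3, b = 4, c = 1, d = -4.
So g(x) = -3x³ + 4x² + x - 4.
The leading coefficient is -3.

-3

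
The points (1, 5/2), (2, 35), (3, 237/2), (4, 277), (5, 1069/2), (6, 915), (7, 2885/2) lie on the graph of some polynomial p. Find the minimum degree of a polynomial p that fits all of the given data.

Forward differences of the values at u = 1, 2, 3, 4, 5, 6, 7:
  p  : 5/2  35  237/2  277  1069/2  915  2885/2
  Δ  : 65/2  167/2  317/2  515/2  761/2  1055/2
  Δ^2: 51  75  99  123  147
  Δ^3: 24  24  24  24
  Δ^4: 0  0  0
  Δ^5: 0  0
  Δ^6: 0
The third differences are constant (24) and nonzero, while all higher differences vanish, so the minimal degree is 3.

3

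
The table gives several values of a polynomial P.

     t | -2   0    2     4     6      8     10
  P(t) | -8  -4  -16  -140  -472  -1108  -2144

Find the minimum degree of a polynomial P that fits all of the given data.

3

Forward differences of the values at t = -2, 0, 2, 4, 6, 8, 10:
  P  : -8  -4  -16  -140  -472  -1108  -2144
  Δ  : 4  -12  -124  -332  -636  -1036
  Δ^2: -16  -112  -208  -304  -400
  Δ^3: -96  -96  -96  -96
  Δ^4: 0  0  0
  Δ^5: 0  0
  Δ^6: 0
The third differences are constant (-96) and nonzero, while all higher differences vanish, so the minimal degree is 3.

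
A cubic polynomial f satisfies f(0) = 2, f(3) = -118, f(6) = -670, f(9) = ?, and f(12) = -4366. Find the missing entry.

-1978

On equispaced nodes a degree-3 polynomial has vanishing fourth forward difference, so
  f(0) - 4·f(3) + 6·f(6) - 4·f(9) + f(12) = 0.
Substituting the known values and solving for f(9):
  -4·f(9) = 7912
  f(9) = -1978.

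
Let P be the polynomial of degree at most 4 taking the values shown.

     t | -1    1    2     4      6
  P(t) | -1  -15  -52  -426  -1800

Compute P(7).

Write P(t) = at^4 + bt^3 + ct^2 + dt + e. Substituting each data point gives a linear system:
  a - b + c - d + e = -1
  a + b + c + d + e = -15
  16a + 8b + 4c + 2d + e = -52
  256a + 64b + 16c + 4d + e = -426
  1296a + 216b + 36c + 6d + e = -1800
Solving the system yields a = -1, b = -2, c = -1, d = -5, e = -6.
So P(t) = -t⁴ - 2t³ - t² - 5t - 6.
Then P(7) = -3177.

-3177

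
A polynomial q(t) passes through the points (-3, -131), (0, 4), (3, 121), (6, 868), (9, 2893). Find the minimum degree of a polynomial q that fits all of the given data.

3

Forward differences of the values at t = -3, 0, 3, 6, 9:
  q  : -131  4  121  868  2893
  Δ  : 135  117  747  2025
  Δ^2: -18  630  1278
  Δ^3: 648  648
  Δ^4: 0
The third differences are constant (648) and nonzero, while all higher differences vanish, so the minimal degree is 3.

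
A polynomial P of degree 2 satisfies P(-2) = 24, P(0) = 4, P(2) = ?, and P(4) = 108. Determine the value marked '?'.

32

On equispaced nodes a degree-2 polynomial has vanishing third forward difference, so
  - P(-2) + 3·P(0) - 3·P(2) + P(4) = 0.
Substituting the known values and solving for P(2):
  -3·P(2) = -96
  P(2) = 32.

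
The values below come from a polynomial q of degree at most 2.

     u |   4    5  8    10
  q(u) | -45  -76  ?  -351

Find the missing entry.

-217

The 3 known points determine the degree-2 polynomial uniquely.
Write q(u) = au^2 + bu + c. Substituting each data point gives a linear system:
  16a + 4b + c = -45
  25a + 5b + c = -76
  100a + 10b + c = -351
Solving the system yields a = -4, b = 5, c = -1.
So q(u) = -4u^2 + 5u - 1.
Then q(8) = -217.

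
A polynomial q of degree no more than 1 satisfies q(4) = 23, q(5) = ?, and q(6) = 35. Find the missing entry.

29

The 2 known points determine the degree-1 polynomial uniquely.
Write q(x) = ax + b. Substituting each data point gives a linear system:
  4a + b = 23
  6a + b = 35
Solving the system yields a = 6, b = -1.
So q(x) = 6x - 1.
Then q(5) = 29.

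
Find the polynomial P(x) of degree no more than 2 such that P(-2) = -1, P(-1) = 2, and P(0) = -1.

Write P(x) = ax^2 + bx + c. Substituting each data point gives a linear system:
  4a - 2b + c = -1
  a - b + c = 2
  c = -1
Solving the system yields a = -3, b = -6, c = -1.
So P(x) = -3x^2 - 6x - 1.
Check: P(0) = -1. ✓

P(x) = -3x^2 - 6x - 1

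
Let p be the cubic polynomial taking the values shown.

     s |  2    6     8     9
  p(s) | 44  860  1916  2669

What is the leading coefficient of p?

Write p(s) = as^3 + bs^2 + cs + d. Substituting each data point gives a linear system:
  8a + 4b + 2c + d = 44
  216a + 36b + 6c + d = 860
  512a + 64b + 8c + d = 1916
  729a + 81b + 9c + d = 2669
Solving the system yields a = 3, b = 6, c = 0, d = -4.
So p(s) = 3s^3 + 6s^2 - 4.
The leading coefficient is 3.

3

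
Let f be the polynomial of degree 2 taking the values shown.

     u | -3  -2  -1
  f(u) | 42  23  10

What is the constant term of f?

Write f(u) = au^2 + bu + c. Substituting each data point gives a linear system:
  9a - 3b + c = 42
  4a - 2b + c = 23
  a - b + c = 10
Solving the system yields a = 3, b = -4, c = 3.
So f(u) = 3u^2 - 4u + 3.
The constant term is 3.

3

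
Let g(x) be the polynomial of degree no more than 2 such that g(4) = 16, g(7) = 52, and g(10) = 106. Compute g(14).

206

Forward differences of the values at x = 4, 7, 10:
  g  : 16  52  106
  Δ  : 36  54
  Δ^2: 18
The second differences are constant, confirming degree 2.
Interpolating (Newton forward form) and evaluating at x = 14 gives g(14) = 206.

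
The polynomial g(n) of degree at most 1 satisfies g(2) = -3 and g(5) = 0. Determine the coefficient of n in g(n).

1

Write g(n) = an + b. Substituting each data point gives a linear system:
  2a + b = -3
  5a + b = 0
Solving the system yields a = 1, b = -5.
So g(n) = n - 5.
The leading coefficient is 1.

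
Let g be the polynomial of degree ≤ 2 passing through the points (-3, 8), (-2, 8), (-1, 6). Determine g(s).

Write g(s) = as^2 + bs + c. Substituting each data point gives a linear system:
  9a - 3b + c = 8
  4a - 2b + c = 8
  a - b + c = 6
Solving the system yields a = -1, b = -5, c = 2.
So g(s) = -s^2 - 5s + 2.
Check: g(-1) = 6. ✓

g(s) = -s^2 - 5s + 2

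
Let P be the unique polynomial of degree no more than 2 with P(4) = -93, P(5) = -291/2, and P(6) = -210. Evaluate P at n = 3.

Forward differences of the values at n = 4, 5, 6:
  P  : -93  -291/2  -210
  Δ  : -105/2  -129/2
  Δ^2: -12
The second differences are constant, confirming degree 2.
Interpolating (Newton forward form) and evaluating at n = 3 gives P(3) = -105/2.

-105/2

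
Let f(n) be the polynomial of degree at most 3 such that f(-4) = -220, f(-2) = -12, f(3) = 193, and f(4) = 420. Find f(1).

Write f(n) = an^3 + bn^2 + cn + d. Substituting each data point gives a linear system:
  -64a + 16b - 4c + d = -220
  -8a + 4b - 2c + d = -12
  27a + 9b + 3c + d = 193
  64a + 16b + 4c + d = 420
Solving the system yields a = 5, b = 6, c = 0, d = 4.
So f(n) = 5n^3 + 6n^2 + 4.
Then f(1) = 15.

15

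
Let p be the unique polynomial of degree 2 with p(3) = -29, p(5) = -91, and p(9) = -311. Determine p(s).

Write p(s) = as^2 + bs + c. Substituting each data point gives a linear system:
  9a + 3b + c = -29
  25a + 5b + c = -91
  81a + 9b + c = -311
Solving the system yields a = -4, b = 1, c = 4.
So p(s) = -4s^2 + s + 4.
Check: p(5) = -91. ✓

p(s) = -4s^2 + s + 4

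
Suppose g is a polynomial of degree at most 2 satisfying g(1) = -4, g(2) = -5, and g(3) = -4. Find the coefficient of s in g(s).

Write g(s) = as^2 + bs + c. Substituting each data point gives a linear system:
  a + b + c = -4
  4a + 2b + c = -5
  9a + 3b + c = -4
Solving the system yields a = 1, b = -4, c = -1.
So g(s) = s^2 - 4s - 1.
The coefficient of s is -4.

-4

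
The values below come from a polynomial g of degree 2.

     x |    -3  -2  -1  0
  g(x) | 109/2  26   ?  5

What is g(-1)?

19/2

On equispaced nodes a degree-2 polynomial has vanishing third forward difference, so
  - g(-3) + 3·g(-2) - 3·g(-1) + g(0) = 0.
Substituting the known values and solving for g(-1):
  -3·g(-1) = -57/2
  g(-1) = 19/2.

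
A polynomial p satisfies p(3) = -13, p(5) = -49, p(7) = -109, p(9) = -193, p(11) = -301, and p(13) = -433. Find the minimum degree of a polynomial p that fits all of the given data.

2

Forward differences of the values at s = 3, 5, 7, 9, 11, 13:
  p  : -13  -49  -109  -193  -301  -433
  Δ  : -36  -60  -84  -108  -132
  Δ^2: -24  -24  -24  -24
  Δ^3: 0  0  0
  Δ^4: 0  0
  Δ^5: 0
The second differences are constant (-24) and nonzero, while all higher differences vanish, so the minimal degree is 2.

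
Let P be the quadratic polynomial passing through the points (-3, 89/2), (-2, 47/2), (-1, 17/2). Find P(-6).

Write P(x) = ax^2 + bx + c. Substituting each data point gives a linear system:
  9a - 3b + c = 89/2
  4a - 2b + c = 47/2
  a - b + c = 17/2
Solving the system yields a = 3, b = -6, c = -1/2.
So P(x) = 3x^2 - 6x - 1/2.
Then P(-6) = 287/2.

287/2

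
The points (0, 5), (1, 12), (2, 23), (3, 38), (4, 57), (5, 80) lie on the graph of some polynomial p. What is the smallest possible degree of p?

2

Forward differences of the values at n = 0, 1, 2, 3, 4, 5:
  p  : 5  12  23  38  57  80
  Δ  : 7  11  15  19  23
  Δ^2: 4  4  4  4
  Δ^3: 0  0  0
  Δ^4: 0  0
  Δ^5: 0
The second differences are constant (4) and nonzero, while all higher differences vanish, so the minimal degree is 2.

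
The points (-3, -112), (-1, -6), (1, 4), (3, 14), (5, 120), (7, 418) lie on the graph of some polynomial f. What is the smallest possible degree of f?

3

Forward differences of the values at t = -3, -1, 1, 3, 5, 7:
  f  : -112  -6  4  14  120  418
  Δ  : 106  10  10  106  298
  Δ^2: -96  0  96  192
  Δ^3: 96  96  96
  Δ^4: 0  0
  Δ^5: 0
The third differences are constant (96) and nonzero, while all higher differences vanish, so the minimal degree is 3.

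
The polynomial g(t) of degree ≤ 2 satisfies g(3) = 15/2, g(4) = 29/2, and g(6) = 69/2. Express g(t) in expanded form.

g(t) = t^2 - 3/2

Write g(t) = at^2 + bt + c. Substituting each data point gives a linear system:
  9a + 3b + c = 15/2
  16a + 4b + c = 29/2
  36a + 6b + c = 69/2
Solving the system yields a = 1, b = 0, c = -3/2.
So g(t) = t^2 - 3/2.
Check: g(3) = 15/2. ✓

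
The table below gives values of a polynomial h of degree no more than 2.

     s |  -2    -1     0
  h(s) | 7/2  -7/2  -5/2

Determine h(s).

h(s) = 4s^2 + 5s - 5/2

Using the Lagrange interpolation formula with nodes -2, -1, 0:
  L_0(s) = (s + 1)s / 2
  L_1(s) = (s + 2)s / -1
  L_2(s) = (s + 2)(s + 1) / 2
Then h(s) = 7/2·L_0(s) - 7/2·L_1(s) - 5/2·L_2(s).
Expanding and collecting terms gives h(s) = 4s² + 5s - 5/2.
Check: h(0) = -5/2. ✓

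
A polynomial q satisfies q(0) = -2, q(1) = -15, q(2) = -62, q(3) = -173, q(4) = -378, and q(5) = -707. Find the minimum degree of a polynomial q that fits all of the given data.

3

Forward differences of the values at s = 0, 1, 2, 3, 4, 5:
  q  : -2  -15  -62  -173  -378  -707
  Δ  : -13  -47  -111  -205  -329
  Δ^2: -34  -64  -94  -124
  Δ^3: -30  -30  -30
  Δ^4: 0  0
  Δ^5: 0
The third differences are constant (-30) and nonzero, while all higher differences vanish, so the minimal degree is 3.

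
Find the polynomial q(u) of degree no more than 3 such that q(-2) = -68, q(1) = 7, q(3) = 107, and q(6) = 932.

Write q(u) = au^3 + bu^2 + cu + d. Substituting each data point gives a linear system:
  -8a + 4b - 2c + d = -68
  a + b + c + d = 7
  27a + 9b + 3c + d = 107
  216a + 36b + 6c + d = 932
Solving the system yields a = 5, b = -5, c = 5, d = 2.
So q(u) = 5u^3 - 5u^2 + 5u + 2.
Check: q(3) = 107. ✓

q(u) = 5u^3 - 5u^2 + 5u + 2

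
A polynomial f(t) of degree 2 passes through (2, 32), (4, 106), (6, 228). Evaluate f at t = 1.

13

Write f(t) = at^2 + bt + c. Substituting each data point gives a linear system:
  4a + 2b + c = 32
  16a + 4b + c = 106
  36a + 6b + c = 228
Solving the system yields a = 6, b = 1, c = 6.
So f(t) = 6t^2 + t + 6.
Then f(1) = 13.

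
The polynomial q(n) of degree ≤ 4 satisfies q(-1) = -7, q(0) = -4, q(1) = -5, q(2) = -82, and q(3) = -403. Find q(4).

Forward differences of the values at n = -1, 0, 1, 2, 3:
  q  : -7  -4  -5  -82  -403
  Δ  : 3  -1  -77  -321
  Δ^2: -4  -76  -244
  Δ^3: -72  -168
  Δ^4: -96
The fourth differences are constant, confirming degree 4.
Interpolating (Newton forward form) and evaluating at n = 4 gives q(4) = -1232.

-1232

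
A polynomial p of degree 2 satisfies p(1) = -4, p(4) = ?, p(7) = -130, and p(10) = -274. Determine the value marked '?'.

-40

The 3 known points determine the degree-2 polynomial uniquely.
Write p(x) = ax^2 + bx + c. Substituting each data point gives a linear system:
  a + b + c = -4
  49a + 7b + c = -130
  100a + 10b + c = -274
Solving the system yields a = -3, b = 3, c = -4.
So p(x) = -3x^2 + 3x - 4.
Then p(4) = -40.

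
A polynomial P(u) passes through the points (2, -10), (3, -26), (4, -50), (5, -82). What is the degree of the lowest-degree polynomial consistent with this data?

2

Forward differences of the values at u = 2, 3, 4, 5:
  P  : -10  -26  -50  -82
  Δ  : -16  -24  -32
  Δ^2: -8  -8
  Δ^3: 0
The second differences are constant (-8) and nonzero, while all higher differences vanish, so the minimal degree is 2.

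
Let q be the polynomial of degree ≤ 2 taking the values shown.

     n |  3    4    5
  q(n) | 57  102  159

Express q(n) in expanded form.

q(n) = 6n^2 + 3n - 6

Using the Lagrange interpolation formula with nodes 3, 4, 5:
  L_0(n) = (n - 4)(n - 5) / 2
  L_1(n) = (n - 3)(n - 5) / -1
  L_2(n) = (n - 3)(n - 4) / 2
Then q(n) = 57·L_0(n) + 102·L_1(n) + 159·L_2(n).
Expanding and collecting terms gives q(n) = 6n^2 + 3n - 6.
Check: q(5) = 159. ✓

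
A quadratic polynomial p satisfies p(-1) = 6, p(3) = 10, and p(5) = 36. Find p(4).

Using the Lagrange interpolation formula with nodes -1, 3, 5:
  L_0(t) = (t - 3)(t - 5) / 24
  L_1(t) = (t + 1)(t - 5) / -8
  L_2(t) = (t + 1)(t - 3) / 12
Then p(t) = 6·L_0(t) + 10·L_1(t) + 36·L_2(t).
Expanding and collecting terms gives p(t) = 2t^2 - 3t + 1.
Evaluating at t = 4: p(4) = 21.

21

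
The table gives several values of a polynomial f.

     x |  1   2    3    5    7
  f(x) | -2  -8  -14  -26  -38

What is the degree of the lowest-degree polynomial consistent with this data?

1

Divided differences on the nodes 1, 2, 3, 5, 7:
  order 0: -2  -8  -14  -26  -38
  order 1: -6  -6  -6  -6
  order 2: 0  0  0
  order 3: 0  0
  order 4: 0
The order-1 divided differences are all -6 (nonzero) and every higher order vanishes, so the data lies on a polynomial of degree exactly 1.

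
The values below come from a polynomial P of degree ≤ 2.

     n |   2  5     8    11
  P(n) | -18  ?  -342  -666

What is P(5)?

On equispaced nodes a degree-2 polynomial has vanishing third forward difference, so
  - P(2) + 3·P(5) - 3·P(8) + P(11) = 0.
Substituting the known values and solving for P(5):
  3·P(5) = -378
  P(5) = -126.

-126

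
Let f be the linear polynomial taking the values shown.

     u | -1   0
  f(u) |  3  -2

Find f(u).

f(u) = -5u - 2

Write f(u) = au + b. Substituting each data point gives a linear system:
  -a + b = 3
  b = -2
Solving the system yields a = -5, b = -2.
So f(u) = -5u - 2.
Check: f(-1) = 3. ✓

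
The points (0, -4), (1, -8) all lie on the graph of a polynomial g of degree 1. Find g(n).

Using the Lagrange interpolation formula with nodes 0, 1:
  L_0(n) = (n - 1) / -1
  L_1(n) = n / 1
Then g(n) = -4·L_0(n) - 8·L_1(n).
Expanding and collecting terms gives g(n) = -4n - 4.
Check: g(0) = -4. ✓

g(n) = -4n - 4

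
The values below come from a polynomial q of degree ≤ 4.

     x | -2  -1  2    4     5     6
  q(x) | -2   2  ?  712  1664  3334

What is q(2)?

The 5 known points determine the degree-4 polynomial uniquely.
Write q(x) = ax^4 + bx^3 + cx^2 + dx + e. Substituting each data point gives a linear system:
  16a - 8b + 4c - 2d + e = -2
  a - b + c - d + e = 2
  256a + 64b + 16c + 4d + e = 712
  625a + 125b + 25c + 5d + e = 1664
  1296a + 216b + 36c + 6d + e = 3334
Solving the system yields a = 2, b = 4, c = -3, d = -3, e = 4.
So q(x) = 2x⁴ + 4x³ - 3x² - 3x + 4.
Then q(2) = 50.

50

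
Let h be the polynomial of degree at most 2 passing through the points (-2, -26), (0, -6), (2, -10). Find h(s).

h(s) = -3s^2 + 4s - 6

Write h(s) = as^2 + bs + c. Substituting each data point gives a linear system:
  4a - 2b + c = -26
  c = -6
  4a + 2b + c = -10
Solving the system yields a = -3, b = 4, c = -6.
So h(s) = -3s^2 + 4s - 6.
Check: h(0) = -6. ✓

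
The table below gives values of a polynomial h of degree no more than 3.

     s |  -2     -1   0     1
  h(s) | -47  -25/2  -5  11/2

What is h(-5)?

-1225/2

Write h(s) = as^3 + bs^2 + cs + d. Substituting each data point gives a linear system:
  -8a + 4b - 2c + d = -47
  -a + b - c + d = -25/2
  d = -5
  a + b + c + d = 11/2
Solving the system yields a = 5, b = 3/2, c = 4, d = -5.
So h(s) = 5s^3 + (3/2)s^2 + 4s - 5.
Then h(-5) = -1225/2.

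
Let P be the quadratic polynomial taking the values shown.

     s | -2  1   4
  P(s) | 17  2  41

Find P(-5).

Using the Lagrange interpolation formula with nodes -2, 1, 4:
  L_0(s) = (s - 1)(s - 4) / 18
  L_1(s) = (s + 2)(s - 4) / -9
  L_2(s) = (s + 2)(s - 1) / 18
Then P(s) = 17·L_0(s) + 2·L_1(s) + 41·L_2(s).
Expanding and collecting terms gives P(s) = 3s² - 2s + 1.
Evaluating at s = -5: P(-5) = 86.

86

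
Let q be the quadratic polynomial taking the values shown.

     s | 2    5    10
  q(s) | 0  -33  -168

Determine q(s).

Write q(s) = as^2 + bs + c. Substituting each data point gives a linear system:
  4a + 2b + c = 0
  25a + 5b + c = -33
  100a + 10b + c = -168
Solving the system yields a = -2, b = 3, c = 2.
So q(s) = -2s² + 3s + 2.
Check: q(10) = -168. ✓

q(s) = -2s^2 + 3s + 2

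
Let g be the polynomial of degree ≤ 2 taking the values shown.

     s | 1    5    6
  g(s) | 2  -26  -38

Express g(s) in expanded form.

g(s) = -s^2 - s + 4

Using the Lagrange interpolation formula with nodes 1, 5, 6:
  L_0(s) = (s - 5)(s - 6) / 20
  L_1(s) = (s - 1)(s - 6) / -4
  L_2(s) = (s - 1)(s - 5) / 5
Then g(s) = 2·L_0(s) - 26·L_1(s) - 38·L_2(s).
Expanding and collecting terms gives g(s) = -s^2 - s + 4.
Check: g(5) = -26. ✓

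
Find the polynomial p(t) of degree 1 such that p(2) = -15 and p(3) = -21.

Using the Lagrange interpolation formula with nodes 2, 3:
  L_0(t) = (t - 3) / -1
  L_1(t) = (t - 2) / 1
Then p(t) = -15·L_0(t) - 21·L_1(t).
Expanding and collecting terms gives p(t) = -6t - 3.
Check: p(3) = -21. ✓

p(t) = -6t - 3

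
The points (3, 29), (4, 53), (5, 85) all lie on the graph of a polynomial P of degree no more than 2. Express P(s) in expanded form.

Write P(s) = as^2 + bs + c. Substituting each data point gives a linear system:
  9a + 3b + c = 29
  16a + 4b + c = 53
  25a + 5b + c = 85
Solving the system yields a = 4, b = -4, c = 5.
So P(s) = 4s² - 4s + 5.
Check: P(5) = 85. ✓

P(s) = 4s^2 - 4s + 5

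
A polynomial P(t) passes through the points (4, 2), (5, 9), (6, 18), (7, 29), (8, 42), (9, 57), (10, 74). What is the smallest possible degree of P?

2

Forward differences of the values at t = 4, 5, 6, 7, 8, 9, 10:
  P  : 2  9  18  29  42  57  74
  Δ  : 7  9  11  13  15  17
  Δ^2: 2  2  2  2  2
  Δ^3: 0  0  0  0
  Δ^4: 0  0  0
  Δ^5: 0  0
  Δ^6: 0
The second differences are constant (2) and nonzero, while all higher differences vanish, so the minimal degree is 2.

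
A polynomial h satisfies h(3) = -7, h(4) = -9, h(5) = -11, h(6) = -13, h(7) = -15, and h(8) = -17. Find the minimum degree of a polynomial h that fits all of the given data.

Forward differences of the values at s = 3, 4, 5, 6, 7, 8:
  h  : -7  -9  -11  -13  -15  -17
  Δ  : -2  -2  -2  -2  -2
  Δ^2: 0  0  0  0
  Δ^3: 0  0  0
  Δ^4: 0  0
  Δ^5: 0
The first differences are constant (-2) and nonzero, while all higher differences vanish, so the minimal degree is 1.

1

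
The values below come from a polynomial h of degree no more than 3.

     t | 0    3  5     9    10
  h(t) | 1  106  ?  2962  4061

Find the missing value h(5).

506

The 4 known points determine the degree-3 polynomial uniquely.
Write h(t) = at^3 + bt^2 + ct + d. Substituting each data point gives a linear system:
  d = 1
  27a + 9b + 3c + d = 106
  729a + 81b + 9c + d = 2962
  1000a + 100b + 10c + d = 4061
Solving the system yields a = 4, b = 1, c = -4, d = 1.
So h(t) = 4t^3 + t^2 - 4t + 1.
Then h(5) = 506.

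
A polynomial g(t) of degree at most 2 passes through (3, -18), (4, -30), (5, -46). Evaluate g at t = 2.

Write g(t) = at^2 + bt + c. Substituting each data point gives a linear system:
  9a + 3b + c = -18
  16a + 4b + c = -30
  25a + 5b + c = -46
Solving the system yields a = -2, b = 2, c = -6.
So g(t) = -2t^2 + 2t - 6.
Then g(2) = -10.

-10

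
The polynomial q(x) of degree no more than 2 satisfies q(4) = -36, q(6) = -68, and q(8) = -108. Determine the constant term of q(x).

4

Write q(x) = ax^2 + bx + c. Substituting each data point gives a linear system:
  16a + 4b + c = -36
  36a + 6b + c = -68
  64a + 8b + c = -108
Solving the system yields a = -1, b = -6, c = 4.
So q(x) = -x² - 6x + 4.
The constant term is 4.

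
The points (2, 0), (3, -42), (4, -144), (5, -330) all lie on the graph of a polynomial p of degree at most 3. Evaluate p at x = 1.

6

Using the Lagrange interpolation formula with nodes 2, 3, 4, 5:
  L_0(x) = (x - 3)(x - 4)(x - 5) / -6
  L_1(x) = (x - 2)(x - 4)(x - 5) / 2
  L_2(x) = (x - 2)(x - 3)(x - 5) / -2
  L_3(x) = (x - 2)(x - 3)(x - 4) / 6
Then p(x) = 0·L_0(x) - 42·L_1(x) - 144·L_2(x) - 330·L_3(x).
Expanding and collecting terms gives p(x) = -4x³ + 6x² + 4x.
Evaluating at x = 1: p(1) = 6.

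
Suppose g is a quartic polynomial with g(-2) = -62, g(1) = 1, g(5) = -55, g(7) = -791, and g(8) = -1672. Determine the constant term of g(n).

Write g(n) = an^4 + bn^3 + cn^2 + dn + e. Substituting each data point gives a linear system:
  16a - 8b + 4c - 2d + e = -62
  a + b + c + d + e = 1
  625a + 125b + 25c + 5d + e = -55
  2401a + 343b + 49c + 7d + e = -791
  4096a + 512b + 64c + 8d + e = -1672
Solving the system yields a = -1, b = 5, c = -2, d = -1, e = 0.
So g(n) = -n^4 + 5n^3 - 2n^2 - n.
The constant term is 0.

0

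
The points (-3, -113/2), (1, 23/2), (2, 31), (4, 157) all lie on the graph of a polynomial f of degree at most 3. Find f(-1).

-1/2

Using the Lagrange interpolation formula with nodes -3, 1, 2, 4:
  L_0(u) = (u - 1)(u - 2)(u - 4) / -140
  L_1(u) = (u + 3)(u - 2)(u - 4) / 12
  L_2(u) = (u + 3)(u - 1)(u - 4) / -10
  L_3(u) = (u + 3)(u - 1)(u - 2) / 42
Then f(u) = -113/2·L_0(u) + 23/2·L_1(u) + 31·L_2(u) + 157·L_3(u).
Expanding and collecting terms gives f(u) = 2u³ + (1/2)u² + 4u + 5.
Evaluating at u = -1: f(-1) = -1/2.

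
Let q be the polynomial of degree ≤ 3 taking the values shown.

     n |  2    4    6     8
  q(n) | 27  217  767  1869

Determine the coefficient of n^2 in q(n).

-3

Write q(n) = an^3 + bn^2 + cn + d. Substituting each data point gives a linear system:
  8a + 4b + 2c + d = 27
  64a + 16b + 4c + d = 217
  216a + 36b + 6c + d = 767
  512a + 64b + 8c + d = 1869
Solving the system yields a = 4, b = -3, c = 1, d = 5.
So q(n) = 4n^3 - 3n^2 + n + 5.
The coefficient of n^2 is -3.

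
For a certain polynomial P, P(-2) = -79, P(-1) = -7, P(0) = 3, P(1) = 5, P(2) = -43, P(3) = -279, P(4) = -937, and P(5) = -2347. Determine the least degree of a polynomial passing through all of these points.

Forward differences of the values at n = -2, -1, 0, 1, 2, 3, 4, 5:
  P  : -79  -7  3  5  -43  -279  -937  -2347
  Δ  : 72  10  2  -48  -236  -658  -1410
  Δ^2: -62  -8  -50  -188  -422  -752
  Δ^3: 54  -42  -138  -234  -330
  Δ^4: -96  -96  -96  -96
  Δ^5: 0  0  0
  Δ^6: 0  0
  Δ^7: 0
The fourth differences are constant (-96) and nonzero, while all higher differences vanish, so the minimal degree is 4.

4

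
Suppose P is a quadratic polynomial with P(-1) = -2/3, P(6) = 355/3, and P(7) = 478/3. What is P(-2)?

19/3

Using the Lagrange interpolation formula with nodes -1, 6, 7:
  L_0(u) = (u - 6)(u - 7) / 56
  L_1(u) = (u + 1)(u - 7) / -7
  L_2(u) = (u + 1)(u - 6) / 8
Then P(u) = -2/3·L_0(u) + 355/3·L_1(u) + 478/3·L_2(u).
Expanding and collecting terms gives P(u) = 3u^2 + 2u - 5/3.
Evaluating at u = -2: P(-2) = 19/3.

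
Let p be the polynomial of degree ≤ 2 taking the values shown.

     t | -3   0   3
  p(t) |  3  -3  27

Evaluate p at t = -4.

13

Write p(t) = at^2 + bt + c. Substituting each data point gives a linear system:
  9a - 3b + c = 3
  c = -3
  9a + 3b + c = 27
Solving the system yields a = 2, b = 4, c = -3.
So p(t) = 2t^2 + 4t - 3.
Then p(-4) = 13.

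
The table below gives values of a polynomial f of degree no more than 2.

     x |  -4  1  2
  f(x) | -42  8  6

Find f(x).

f(x) = -2x^2 + 4x + 6

Using the Lagrange interpolation formula with nodes -4, 1, 2:
  L_0(x) = (x - 1)(x - 2) / 30
  L_1(x) = (x + 4)(x - 2) / -5
  L_2(x) = (x + 4)(x - 1) / 6
Then f(x) = -42·L_0(x) + 8·L_1(x) + 6·L_2(x).
Expanding and collecting terms gives f(x) = -2x^2 + 4x + 6.
Check: f(2) = 6. ✓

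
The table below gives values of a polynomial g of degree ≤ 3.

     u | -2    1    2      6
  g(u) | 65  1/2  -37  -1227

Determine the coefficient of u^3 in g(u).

Write g(u) = au^3 + bu^2 + cu + d. Substituting each data point gives a linear system:
  -8a + 4b - 2c + d = 65
  a + b + c + d = 1/2
  8a + 4b + 2c + d = -37
  216a + 36b + 6c + d = -1227
Solving the system yields a = -6, b = 2, c = -3/2, d = 6.
So g(u) = -6u³ + 2u² - (3/2)u + 6.
The leading coefficient is -6.

-6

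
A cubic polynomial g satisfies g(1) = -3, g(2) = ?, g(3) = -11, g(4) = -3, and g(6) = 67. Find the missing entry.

-9

The 4 known points determine the degree-3 polynomial uniquely.
Write g(x) = ax^3 + bx^2 + cx + d. Substituting each data point gives a linear system:
  a + b + c + d = -3
  27a + 9b + 3c + d = -11
  64a + 16b + 4c + d = -3
  216a + 36b + 6c + d = 67
Solving the system yields a = 1, b = -4, c = -1, d = 1.
So g(x) = x^3 - 4x^2 - x + 1.
Then g(2) = -9.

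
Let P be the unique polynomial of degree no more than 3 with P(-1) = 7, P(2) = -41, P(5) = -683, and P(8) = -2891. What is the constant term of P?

Write P(t) = at^3 + bt^2 + ct + d. Substituting each data point gives a linear system:
  -a + b - c + d = 7
  8a + 4b + 2c + d = -41
  125a + 25b + 5c + d = -683
  512a + 64b + 8c + d = -2891
Solving the system yields a = -6, b = 3, c = -1, d = -3.
So P(t) = -6t³ + 3t² - t - 3.
The constant term is -3.

-3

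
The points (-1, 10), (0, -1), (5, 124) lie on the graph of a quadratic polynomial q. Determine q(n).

Write q(n) = an^2 + bn + c. Substituting each data point gives a linear system:
  a - b + c = 10
  c = -1
  25a + 5b + c = 124
Solving the system yields a = 6, b = -5, c = -1.
So q(n) = 6n^2 - 5n - 1.
Check: q(5) = 124. ✓

q(n) = 6n^2 - 5n - 1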